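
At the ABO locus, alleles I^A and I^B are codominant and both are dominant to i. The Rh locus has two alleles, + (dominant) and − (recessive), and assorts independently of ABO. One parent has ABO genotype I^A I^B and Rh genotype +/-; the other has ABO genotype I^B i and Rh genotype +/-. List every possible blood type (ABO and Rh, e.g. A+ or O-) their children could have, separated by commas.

A+, A-, B+, B-, AB+, AB-

Gametes from I^A I^B × I^B i give offspring ABO genotypes I^A I^B, I^A i, I^B I^B, I^B i, i.e. phenotypes A, B, AB.
Rh cross +/- × +/- → phenotypes Rh+, Rh-.
Combining independently: A+, A-, B+, B-, AB+, AB-.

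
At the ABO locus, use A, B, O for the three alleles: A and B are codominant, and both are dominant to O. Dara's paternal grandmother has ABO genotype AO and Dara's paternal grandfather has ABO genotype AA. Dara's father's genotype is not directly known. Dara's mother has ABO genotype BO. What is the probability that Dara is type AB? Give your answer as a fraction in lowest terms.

Dara's father's ABO genotype from AO × AA: 1/2 AA, 1/2 AO.
Crossing each possibility with the mother BO and summing P(type AB): 1/2·1/2 + 1/2·1/4 = 3/8.

3/8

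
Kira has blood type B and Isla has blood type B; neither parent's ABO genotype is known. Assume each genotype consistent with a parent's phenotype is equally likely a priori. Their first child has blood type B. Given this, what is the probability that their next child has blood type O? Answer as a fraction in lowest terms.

1/20

Possible genotypes: Kira ∈ {BB, BO}; Isla ∈ {BB, BO}.
Weight each parental genotype pair by prior × P(type-B child):
  BB × BB: posterior weight 4/15; P(next child type O) = 0.
  BB × BO: posterior weight 4/15; P(next child type O) = 0.
  BO × BB: posterior weight 4/15; P(next child type O) = 0.
  BO × BO: posterior weight 1/5; P(next child type O) = 1/4.
Weighted sum = 1/20.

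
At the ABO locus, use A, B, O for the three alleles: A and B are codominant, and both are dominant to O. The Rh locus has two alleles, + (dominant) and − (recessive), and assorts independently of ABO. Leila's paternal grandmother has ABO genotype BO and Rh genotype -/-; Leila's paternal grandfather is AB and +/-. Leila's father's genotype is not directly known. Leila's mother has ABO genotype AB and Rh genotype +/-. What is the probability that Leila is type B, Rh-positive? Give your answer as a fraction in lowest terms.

15/64

Leila's father's ABO genotype from BO × AB: 1/4 AB, 1/4 AO, 1/4 BB, 1/4 BO.
Crossing each possibility with the mother AB and summing P(type B): 1/4·1/4 + 1/4·1/4 + 1/4·1/2 + 1/4·1/2 = 3/8.
Similarly for Rh via the father's Rh distribution: P(Rh+) = 5/8.
Independent loci: 3/8 × 5/8 = 15/64.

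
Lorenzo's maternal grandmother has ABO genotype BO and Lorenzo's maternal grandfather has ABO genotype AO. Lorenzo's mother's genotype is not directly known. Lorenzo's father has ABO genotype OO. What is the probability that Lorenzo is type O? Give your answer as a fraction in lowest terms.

1/2

Lorenzo's mother's ABO genotype from BO × AO: 1/4 AB, 1/4 AO, 1/4 BO, 1/4 OO.
Crossing each possibility with the father OO and summing P(type O): 1/4·0 + 1/4·1/2 + 1/4·1/2 + 1/4·1 = 1/2.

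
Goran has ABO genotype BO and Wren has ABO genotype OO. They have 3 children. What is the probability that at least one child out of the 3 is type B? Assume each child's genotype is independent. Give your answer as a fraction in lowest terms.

ABO cross BO × OO → 1/2 O, 1/2 B.
So P(type B) = 1/2 per child.
P(none) = (1/2)^3 = 1/8; P(at least one) = 1 − 1/8 = 7/8.

7/8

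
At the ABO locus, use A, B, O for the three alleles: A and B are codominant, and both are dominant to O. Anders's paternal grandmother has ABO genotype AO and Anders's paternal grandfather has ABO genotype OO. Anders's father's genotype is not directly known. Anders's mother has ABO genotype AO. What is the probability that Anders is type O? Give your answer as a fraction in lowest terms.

3/8

Anders's father's ABO genotype from AO × OO: 1/2 AO, 1/2 OO.
Crossing each possibility with the mother AO and summing P(type O): 1/2·1/4 + 1/2·1/2 = 3/8.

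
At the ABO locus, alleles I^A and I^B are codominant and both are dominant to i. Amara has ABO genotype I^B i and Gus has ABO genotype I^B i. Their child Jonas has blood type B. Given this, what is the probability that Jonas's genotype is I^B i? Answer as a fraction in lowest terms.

2/3

Cross I^B i × I^B i → 1/4 I^B I^B, 1/2 I^B i, 1/4 i i.
Type-B genotypes among offspring: I^B I^B (1/4), I^B i (1/2); total 3/4.
P(I^B i | type B) = (1/2) / (3/4) = 2/3.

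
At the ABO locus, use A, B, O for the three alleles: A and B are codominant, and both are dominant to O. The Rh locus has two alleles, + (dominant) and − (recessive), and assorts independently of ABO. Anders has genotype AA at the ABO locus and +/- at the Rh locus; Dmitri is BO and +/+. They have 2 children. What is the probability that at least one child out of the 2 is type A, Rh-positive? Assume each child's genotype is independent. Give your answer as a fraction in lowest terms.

3/4

ABO cross AA × BO → 1/2 A, 1/2 AB.
Rh cross +/- × +/+ → 1 Rh+; so P(type A, Rh-positive) = 1/2 × 1 = 1/2 per child.
P(none) = (1/2)^2 = 1/4; P(at least one) = 1 − 1/4 = 3/4.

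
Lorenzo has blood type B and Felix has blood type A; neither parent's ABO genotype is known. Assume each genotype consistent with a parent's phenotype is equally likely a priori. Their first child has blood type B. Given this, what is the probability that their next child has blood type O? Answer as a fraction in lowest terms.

Possible genotypes: Lorenzo ∈ {BB, BO}; Felix ∈ {AA, AO}.
Weight each parental genotype pair by prior × P(type-B child):
  BB × AO: posterior weight 2/3; P(next child type O) = 0.
  BO × AO: posterior weight 1/3; P(next child type O) = 1/4.
Weighted sum = 1/12.

1/12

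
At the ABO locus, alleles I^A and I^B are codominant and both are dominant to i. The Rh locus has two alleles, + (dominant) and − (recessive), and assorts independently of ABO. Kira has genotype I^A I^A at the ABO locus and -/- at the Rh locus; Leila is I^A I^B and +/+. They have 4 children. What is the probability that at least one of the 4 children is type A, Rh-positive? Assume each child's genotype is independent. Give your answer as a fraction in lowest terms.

15/16

ABO cross I^A I^A × I^A I^B → 1/2 A, 1/2 AB.
Rh cross -/- × +/+ → 1 Rh+; so P(type A, Rh-positive) = 1/2 × 1 = 1/2 per child.
P(none) = (1/2)^4 = 1/16; P(at least one) = 1 − 1/16 = 15/16.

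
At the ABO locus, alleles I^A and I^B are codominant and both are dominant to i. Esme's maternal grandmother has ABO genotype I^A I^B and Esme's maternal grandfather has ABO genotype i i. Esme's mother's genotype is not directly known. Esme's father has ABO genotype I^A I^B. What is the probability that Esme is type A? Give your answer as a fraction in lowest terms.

3/8

Esme's mother's ABO genotype from I^A I^B × i i: 1/2 I^A i, 1/2 I^B i.
Crossing each possibility with the father I^A I^B and summing P(type A): 1/2·1/2 + 1/2·1/4 = 3/8.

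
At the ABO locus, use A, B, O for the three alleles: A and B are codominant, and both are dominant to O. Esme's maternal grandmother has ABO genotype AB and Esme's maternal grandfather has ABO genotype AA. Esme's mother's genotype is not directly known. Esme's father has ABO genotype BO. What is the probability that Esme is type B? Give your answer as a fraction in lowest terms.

Esme's mother's ABO genotype from AB × AA: 1/2 AA, 1/2 AB.
Crossing each possibility with the father BO and summing P(type B): 1/2·0 + 1/2·1/2 = 1/4.

1/4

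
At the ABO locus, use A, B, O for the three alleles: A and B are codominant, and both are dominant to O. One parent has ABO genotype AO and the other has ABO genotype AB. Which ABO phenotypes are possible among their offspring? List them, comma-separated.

A, B, AB

Gametes from AO × AB give offspring ABO genotypes AA, AB, AO, BO, i.e. phenotypes A, B, AB.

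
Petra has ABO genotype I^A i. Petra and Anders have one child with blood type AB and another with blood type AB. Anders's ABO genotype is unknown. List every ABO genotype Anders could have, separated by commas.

For each candidate genotype of Anders, check whether crossing it with I^A i can produce every observed child phenotype.
  I^A I^A → possible child types {A} ✗
  I^A I^B → possible child types {A, B, AB} ✓
  I^A i → possible child types {O, A} ✗
  I^B I^B → possible child types {B, AB} ✓
  I^B i → possible child types {O, A, B, AB} ✓
  i i → possible child types {O, A} ✗

I^A I^B, I^B I^B, I^B i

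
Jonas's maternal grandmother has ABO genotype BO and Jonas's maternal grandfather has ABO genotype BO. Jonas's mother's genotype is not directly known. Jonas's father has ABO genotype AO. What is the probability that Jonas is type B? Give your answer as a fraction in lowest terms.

1/4

Jonas's mother's ABO genotype from BO × BO: 1/4 BB, 1/2 BO, 1/4 OO.
Crossing each possibility with the father AO and summing P(type B): 1/4·1/2 + 1/2·1/4 + 1/4·0 = 1/4.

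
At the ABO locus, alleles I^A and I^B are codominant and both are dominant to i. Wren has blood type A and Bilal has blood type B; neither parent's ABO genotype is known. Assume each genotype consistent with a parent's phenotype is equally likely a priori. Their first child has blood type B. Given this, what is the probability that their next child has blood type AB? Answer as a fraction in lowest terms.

5/12

Possible genotypes: Wren ∈ {I^A I^A, I^A i}; Bilal ∈ {I^B I^B, I^B i}.
Weight each parental genotype pair by prior × P(type-B child):
  I^A i × I^B I^B: posterior weight 2/3; P(next child type AB) = 1/2.
  I^A i × I^B i: posterior weight 1/3; P(next child type AB) = 1/4.
Weighted sum = 5/12.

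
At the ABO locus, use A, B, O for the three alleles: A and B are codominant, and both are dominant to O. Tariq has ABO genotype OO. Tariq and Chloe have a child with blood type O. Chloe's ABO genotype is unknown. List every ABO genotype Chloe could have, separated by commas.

AO, BO, OO

For each candidate genotype of Chloe, check whether crossing it with OO can produce every observed child phenotype.
  AA → possible child types {A} ✗
  AB → possible child types {A, B} ✗
  AO → possible child types {O, A} ✓
  BB → possible child types {B} ✗
  BO → possible child types {O, B} ✓
  OO → possible child types {O} ✓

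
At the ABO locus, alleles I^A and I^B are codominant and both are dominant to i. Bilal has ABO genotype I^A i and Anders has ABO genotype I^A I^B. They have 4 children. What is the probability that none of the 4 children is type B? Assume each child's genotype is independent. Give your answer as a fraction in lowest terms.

ABO cross I^A i × I^A I^B → 1/2 A, 1/4 B, 1/4 AB.
So P(type B) = 1/4 per child.
P(not type B) = 3/4 for one child; (3/4)^4 = 81/256.

81/256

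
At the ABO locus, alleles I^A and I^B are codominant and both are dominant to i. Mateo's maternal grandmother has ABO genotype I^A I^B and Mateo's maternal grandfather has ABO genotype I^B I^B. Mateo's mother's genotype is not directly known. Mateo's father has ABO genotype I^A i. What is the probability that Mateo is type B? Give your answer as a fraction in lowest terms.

3/8

Mateo's mother's ABO genotype from I^A I^B × I^B I^B: 1/2 I^A I^B, 1/2 I^B I^B.
Crossing each possibility with the father I^A i and summing P(type B): 1/2·1/4 + 1/2·1/2 = 3/8.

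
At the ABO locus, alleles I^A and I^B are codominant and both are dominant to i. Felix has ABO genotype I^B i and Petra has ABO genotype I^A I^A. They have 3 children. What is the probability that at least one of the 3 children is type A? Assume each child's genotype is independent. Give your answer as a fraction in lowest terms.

7/8

ABO cross I^B i × I^A I^A → 1/2 A, 1/2 AB.
So P(type A) = 1/2 per child.
P(none) = (1/2)^3 = 1/8; P(at least one) = 1 − 1/8 = 7/8.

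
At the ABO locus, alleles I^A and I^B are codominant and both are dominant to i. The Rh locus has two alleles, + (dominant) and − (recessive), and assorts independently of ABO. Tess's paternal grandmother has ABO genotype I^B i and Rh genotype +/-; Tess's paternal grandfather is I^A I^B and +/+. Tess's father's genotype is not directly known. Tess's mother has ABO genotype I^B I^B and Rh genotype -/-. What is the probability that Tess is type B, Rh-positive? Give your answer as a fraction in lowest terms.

9/16

Tess's father's ABO genotype from I^B i × I^A I^B: 1/4 I^A I^B, 1/4 I^A i, 1/4 I^B I^B, 1/4 I^B i.
Crossing each possibility with the mother I^B I^B and summing P(type B): 1/4·1/2 + 1/4·1/2 + 1/4·1 + 1/4·1 = 3/4.
Similarly for Rh via the father's Rh distribution: P(Rh+) = 3/4.
Independent loci: 3/4 × 3/4 = 9/16.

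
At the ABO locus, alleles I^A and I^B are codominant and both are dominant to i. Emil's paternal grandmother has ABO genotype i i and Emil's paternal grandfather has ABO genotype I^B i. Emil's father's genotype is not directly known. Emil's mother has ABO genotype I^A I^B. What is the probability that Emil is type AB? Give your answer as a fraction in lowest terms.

Emil's father's ABO genotype from i i × I^B i: 1/2 I^B i, 1/2 i i.
Crossing each possibility with the mother I^A I^B and summing P(type AB): 1/2·1/4 + 1/2·0 = 1/8.

1/8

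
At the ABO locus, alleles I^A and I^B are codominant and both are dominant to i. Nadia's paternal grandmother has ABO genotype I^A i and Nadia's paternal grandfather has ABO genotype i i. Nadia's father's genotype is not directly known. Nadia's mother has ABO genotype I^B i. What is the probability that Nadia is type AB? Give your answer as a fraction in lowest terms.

Nadia's father's ABO genotype from I^A i × i i: 1/2 I^A i, 1/2 i i.
Crossing each possibility with the mother I^B i and summing P(type AB): 1/2·1/4 + 1/2·0 = 1/8.

1/8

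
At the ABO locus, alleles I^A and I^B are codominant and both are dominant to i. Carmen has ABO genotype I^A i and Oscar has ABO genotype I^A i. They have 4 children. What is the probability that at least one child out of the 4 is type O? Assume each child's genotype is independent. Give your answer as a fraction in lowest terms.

ABO cross I^A i × I^A i → 1/4 O, 3/4 A.
So P(type O) = 1/4 per child.
P(none) = (3/4)^4 = 81/256; P(at least one) = 1 − 81/256 = 175/256.

175/256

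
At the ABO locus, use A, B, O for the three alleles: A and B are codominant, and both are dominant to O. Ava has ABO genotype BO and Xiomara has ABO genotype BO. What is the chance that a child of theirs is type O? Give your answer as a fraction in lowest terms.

1/4

ABO cross BO × BO → offspring phenotypes: 1/4 O, 3/4 B.
So P(type O) = 1/4.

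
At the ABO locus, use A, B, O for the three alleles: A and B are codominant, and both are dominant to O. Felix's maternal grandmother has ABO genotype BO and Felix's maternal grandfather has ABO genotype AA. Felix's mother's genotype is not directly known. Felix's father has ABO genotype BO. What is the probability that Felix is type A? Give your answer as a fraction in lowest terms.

Felix's mother's ABO genotype from BO × AA: 1/2 AB, 1/2 AO.
Crossing each possibility with the father BO and summing P(type A): 1/2·1/4 + 1/2·1/4 = 1/4.

1/4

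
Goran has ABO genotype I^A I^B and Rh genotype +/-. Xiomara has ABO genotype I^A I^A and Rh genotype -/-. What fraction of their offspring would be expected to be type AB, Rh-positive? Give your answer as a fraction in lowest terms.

ABO cross I^A I^B × I^A I^A → offspring phenotypes: 1/2 A, 1/2 AB.
Rh cross +/- × -/- → 1/2 Rh+, 1/2 Rh-.
Independent loci: P(type AB, Rh-positive) = 1/2 × 1/2 = 1/4.

1/4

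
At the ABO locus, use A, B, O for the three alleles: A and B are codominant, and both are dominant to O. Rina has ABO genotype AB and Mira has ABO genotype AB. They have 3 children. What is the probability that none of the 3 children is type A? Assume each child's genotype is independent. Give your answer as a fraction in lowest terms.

27/64

ABO cross AB × AB → 1/4 A, 1/4 B, 1/2 AB.
So P(type A) = 1/4 per child.
P(not type A) = 3/4 for one child; (3/4)^3 = 27/64.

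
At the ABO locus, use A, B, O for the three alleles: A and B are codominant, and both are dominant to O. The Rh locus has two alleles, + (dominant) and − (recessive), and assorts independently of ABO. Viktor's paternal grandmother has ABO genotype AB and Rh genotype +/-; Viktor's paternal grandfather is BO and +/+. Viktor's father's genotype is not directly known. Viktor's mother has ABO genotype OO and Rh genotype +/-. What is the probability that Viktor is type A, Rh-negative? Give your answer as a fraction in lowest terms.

Viktor's father's ABO genotype from AB × BO: 1/4 AB, 1/4 AO, 1/4 BB, 1/4 BO.
Crossing each possibility with the mother OO and summing P(type A): 1/4·1/2 + 1/4·1/2 + 1/4·0 + 1/4·0 = 1/4.
Similarly for Rh via the father's Rh distribution: P(Rh-) = 1/8.
Independent loci: 1/4 × 1/8 = 1/32.

1/32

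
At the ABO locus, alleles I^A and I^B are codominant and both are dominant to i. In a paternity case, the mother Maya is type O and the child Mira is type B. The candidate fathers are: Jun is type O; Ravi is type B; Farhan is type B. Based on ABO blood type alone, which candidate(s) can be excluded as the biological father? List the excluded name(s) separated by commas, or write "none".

A candidate is excluded only if no genotype consistent with his phenotype could produce a type B child with a type O mother.
Jun (type O): no genotype consistent with that phenotype can produce a type-B child with a type-O mother.

Jun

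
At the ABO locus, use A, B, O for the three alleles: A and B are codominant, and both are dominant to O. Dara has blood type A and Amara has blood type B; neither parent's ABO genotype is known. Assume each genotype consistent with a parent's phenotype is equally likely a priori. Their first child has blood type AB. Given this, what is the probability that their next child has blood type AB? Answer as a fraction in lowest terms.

25/36

Possible genotypes: Dara ∈ {AA, AO}; Amara ∈ {BB, BO}.
Weight each parental genotype pair by prior × P(type-AB child):
  AA × BB: posterior weight 4/9; P(next child type AB) = 1.
  AA × BO: posterior weight 2/9; P(next child type AB) = 1/2.
  AO × BB: posterior weight 2/9; P(next child type AB) = 1/2.
  AO × BO: posterior weight 1/9; P(next child type AB) = 1/4.
Weighted sum = 25/36.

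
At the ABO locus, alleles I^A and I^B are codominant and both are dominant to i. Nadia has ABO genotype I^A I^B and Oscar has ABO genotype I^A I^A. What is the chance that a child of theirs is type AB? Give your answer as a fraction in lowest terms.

ABO cross I^A I^B × I^A I^A → offspring phenotypes: 1/2 A, 1/2 AB.
So P(type AB) = 1/2.

1/2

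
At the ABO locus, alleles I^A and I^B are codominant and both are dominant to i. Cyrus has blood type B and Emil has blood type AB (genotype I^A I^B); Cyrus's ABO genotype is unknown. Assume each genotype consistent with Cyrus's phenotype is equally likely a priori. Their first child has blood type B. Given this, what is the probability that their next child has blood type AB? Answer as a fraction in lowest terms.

3/8

Possible genotypes: Cyrus ∈ {I^B I^B, I^B i}; Emil ∈ {I^A I^B}.
Weight each parental genotype pair by prior × P(type-B child):
  I^B I^B × I^A I^B: posterior weight 1/2; P(next child type AB) = 1/2.
  I^B i × I^A I^B: posterior weight 1/2; P(next child type AB) = 1/4.
Weighted sum = 3/8.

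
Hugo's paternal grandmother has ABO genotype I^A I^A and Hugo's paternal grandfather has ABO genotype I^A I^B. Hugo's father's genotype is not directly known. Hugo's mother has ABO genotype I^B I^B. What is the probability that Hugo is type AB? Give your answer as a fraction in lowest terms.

Hugo's father's ABO genotype from I^A I^A × I^A I^B: 1/2 I^A I^A, 1/2 I^A I^B.
Crossing each possibility with the mother I^B I^B and summing P(type AB): 1/2·1 + 1/2·1/2 = 3/4.

3/4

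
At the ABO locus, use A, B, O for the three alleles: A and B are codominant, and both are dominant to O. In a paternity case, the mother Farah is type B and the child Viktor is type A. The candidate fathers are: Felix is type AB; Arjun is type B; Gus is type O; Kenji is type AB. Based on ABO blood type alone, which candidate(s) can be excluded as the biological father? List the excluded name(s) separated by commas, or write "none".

Arjun, Gus

A candidate is excluded only if no genotype consistent with his phenotype could produce a type A child with a type B mother.
Arjun (type B): no genotype consistent with that phenotype can produce a type-A child with a type-B mother.
Gus (type O): no genotype consistent with that phenotype can produce a type-A child with a type-B mother.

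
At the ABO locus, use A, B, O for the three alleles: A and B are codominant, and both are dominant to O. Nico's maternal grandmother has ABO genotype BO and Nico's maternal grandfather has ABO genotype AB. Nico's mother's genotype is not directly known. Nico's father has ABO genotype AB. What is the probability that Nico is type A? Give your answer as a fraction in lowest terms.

Nico's mother's ABO genotype from BO × AB: 1/4 AB, 1/4 AO, 1/4 BB, 1/4 BO.
Crossing each possibility with the father AB and summing P(type A): 1/4·1/4 + 1/4·1/2 + 1/4·0 + 1/4·1/4 = 1/4.

1/4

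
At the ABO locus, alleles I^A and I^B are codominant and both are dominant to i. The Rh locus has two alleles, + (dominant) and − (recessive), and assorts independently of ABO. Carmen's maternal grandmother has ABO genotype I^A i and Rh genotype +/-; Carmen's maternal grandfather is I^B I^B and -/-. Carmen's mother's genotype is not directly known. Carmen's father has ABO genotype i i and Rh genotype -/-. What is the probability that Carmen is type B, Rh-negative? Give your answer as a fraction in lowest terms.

3/8

Carmen's mother's ABO genotype from I^A i × I^B I^B: 1/2 I^A I^B, 1/2 I^B i.
Crossing each possibility with the father i i and summing P(type B): 1/2·1/2 + 1/2·1/2 = 1/2.
Similarly for Rh via the mother's Rh distribution: P(Rh-) = 3/4.
Independent loci: 1/2 × 3/4 = 3/8.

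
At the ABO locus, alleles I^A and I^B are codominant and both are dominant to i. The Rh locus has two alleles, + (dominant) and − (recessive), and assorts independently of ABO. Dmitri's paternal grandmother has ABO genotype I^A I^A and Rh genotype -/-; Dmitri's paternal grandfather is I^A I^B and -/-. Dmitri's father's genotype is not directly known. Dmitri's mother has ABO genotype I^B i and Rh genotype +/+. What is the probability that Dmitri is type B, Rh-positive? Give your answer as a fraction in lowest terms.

Dmitri's father's ABO genotype from I^A I^A × I^A I^B: 1/2 I^A I^A, 1/2 I^A I^B.
Crossing each possibility with the mother I^B i and summing P(type B): 1/2·0 + 1/2·1/2 = 1/4.
Similarly for Rh via the father's Rh distribution: P(Rh+) = 1.
Independent loci: 1/4 × 1 = 1/4.

1/4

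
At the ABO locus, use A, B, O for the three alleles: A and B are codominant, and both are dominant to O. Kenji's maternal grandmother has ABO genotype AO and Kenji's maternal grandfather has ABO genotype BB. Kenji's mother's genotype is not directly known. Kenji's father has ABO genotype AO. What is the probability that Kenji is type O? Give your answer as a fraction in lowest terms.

Kenji's mother's ABO genotype from AO × BB: 1/2 AB, 1/2 BO.
Crossing each possibility with the father AO and summing P(type O): 1/2·0 + 1/2·1/4 = 1/8.

1/8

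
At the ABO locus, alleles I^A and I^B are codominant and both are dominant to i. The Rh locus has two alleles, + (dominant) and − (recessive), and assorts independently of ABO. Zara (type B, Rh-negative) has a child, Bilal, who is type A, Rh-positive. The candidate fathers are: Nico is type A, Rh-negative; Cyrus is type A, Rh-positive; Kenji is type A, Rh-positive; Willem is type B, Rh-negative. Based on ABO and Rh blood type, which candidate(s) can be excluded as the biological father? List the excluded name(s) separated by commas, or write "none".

Nico, Willem

A candidate is excluded only if no genotype consistent with his phenotype could produce a type A, Rh-positive child with a type B, Rh-negative mother.
Nico (type A, Rh-): no genotype consistent with that phenotype can produce a type-A Rh+ child with a type-B mother.
Willem (type B, Rh-): no genotype consistent with that phenotype can produce a type-A Rh+ child with a type-B mother.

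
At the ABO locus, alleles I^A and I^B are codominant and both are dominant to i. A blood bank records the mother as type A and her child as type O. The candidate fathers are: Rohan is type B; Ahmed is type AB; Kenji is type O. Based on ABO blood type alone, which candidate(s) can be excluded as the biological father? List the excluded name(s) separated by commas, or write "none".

A candidate is excluded only if no genotype consistent with his phenotype could produce a type O child with a type A mother.
Ahmed (type AB): no genotype consistent with that phenotype can produce a type-O child with a type-A mother.

Ahmed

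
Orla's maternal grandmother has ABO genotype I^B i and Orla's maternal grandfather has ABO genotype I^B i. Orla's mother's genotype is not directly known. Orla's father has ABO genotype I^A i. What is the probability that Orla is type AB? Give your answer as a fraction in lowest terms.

1/4

Orla's mother's ABO genotype from I^B i × I^B i: 1/4 I^B I^B, 1/2 I^B i, 1/4 i i.
Crossing each possibility with the father I^A i and summing P(type AB): 1/4·1/2 + 1/2·1/4 + 1/4·0 = 1/4.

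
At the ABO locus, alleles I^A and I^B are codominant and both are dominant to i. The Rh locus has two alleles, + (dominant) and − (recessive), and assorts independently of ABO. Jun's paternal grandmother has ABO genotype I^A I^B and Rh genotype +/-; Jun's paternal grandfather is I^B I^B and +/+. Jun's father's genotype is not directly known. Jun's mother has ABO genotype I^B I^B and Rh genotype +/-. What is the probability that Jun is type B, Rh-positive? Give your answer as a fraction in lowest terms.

Jun's father's ABO genotype from I^A I^B × I^B I^B: 1/2 I^A I^B, 1/2 I^B I^B.
Crossing each possibility with the mother I^B I^B and summing P(type B): 1/2·1/2 + 1/2·1 = 3/4.
Similarly for Rh via the father's Rh distribution: P(Rh+) = 7/8.
Independent loci: 3/4 × 7/8 = 21/32.

21/32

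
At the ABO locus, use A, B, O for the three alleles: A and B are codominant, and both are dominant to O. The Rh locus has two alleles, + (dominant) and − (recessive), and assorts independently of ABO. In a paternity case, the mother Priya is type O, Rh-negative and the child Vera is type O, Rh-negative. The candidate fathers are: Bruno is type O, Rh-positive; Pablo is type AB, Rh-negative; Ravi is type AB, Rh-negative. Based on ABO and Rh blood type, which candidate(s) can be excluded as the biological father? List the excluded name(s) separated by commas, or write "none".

A candidate is excluded only if no genotype consistent with his phenotype could produce a type O, Rh-negative child with a type O, Rh-negative mother.
Pablo (type AB, Rh-): no genotype consistent with that phenotype can produce a type-O Rh- child with a type-O mother.
Ravi (type AB, Rh-): no genotype consistent with that phenotype can produce a type-O Rh- child with a type-O mother.

Pablo, Ravi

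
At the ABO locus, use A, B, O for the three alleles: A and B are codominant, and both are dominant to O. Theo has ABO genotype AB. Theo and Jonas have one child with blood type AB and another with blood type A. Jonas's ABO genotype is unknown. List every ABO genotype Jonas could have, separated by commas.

For each candidate genotype of Jonas, check whether crossing it with AB can produce every observed child phenotype.
  AA → possible child types {A, AB} ✓
  AB → possible child types {A, B, AB} ✓
  AO → possible child types {A, B, AB} ✓
  BB → possible child types {B, AB} ✗
  BO → possible child types {A, B, AB} ✓
  OO → possible child types {A, B} ✗

AA, AB, AO, BO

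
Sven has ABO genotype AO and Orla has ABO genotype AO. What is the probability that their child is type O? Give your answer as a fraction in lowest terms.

1/4

ABO cross AO × AO → offspring phenotypes: 1/4 O, 3/4 A.
So P(type O) = 1/4.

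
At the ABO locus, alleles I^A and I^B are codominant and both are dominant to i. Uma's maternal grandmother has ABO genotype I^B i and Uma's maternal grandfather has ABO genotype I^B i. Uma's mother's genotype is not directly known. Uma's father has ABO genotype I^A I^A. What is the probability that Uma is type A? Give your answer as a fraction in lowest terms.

Uma's mother's ABO genotype from I^B i × I^B i: 1/4 I^B I^B, 1/2 I^B i, 1/4 i i.
Crossing each possibility with the father I^A I^A and summing P(type A): 1/4·0 + 1/2·1/2 + 1/4·1 = 1/2.

1/2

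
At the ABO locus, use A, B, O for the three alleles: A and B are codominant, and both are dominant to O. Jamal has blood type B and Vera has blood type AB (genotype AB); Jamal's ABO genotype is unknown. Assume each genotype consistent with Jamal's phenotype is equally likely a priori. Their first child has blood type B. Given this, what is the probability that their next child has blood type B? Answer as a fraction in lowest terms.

1/2

Possible genotypes: Jamal ∈ {BB, BO}; Vera ∈ {AB}.
Weight each parental genotype pair by prior × P(type-B child):
  BB × AB: posterior weight 1/2; P(next child type B) = 1/2.
  BO × AB: posterior weight 1/2; P(next child type B) = 1/2.
Weighted sum = 1/2.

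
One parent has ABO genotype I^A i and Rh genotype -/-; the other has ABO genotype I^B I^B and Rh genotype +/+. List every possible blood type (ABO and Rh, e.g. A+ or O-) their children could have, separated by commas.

Gametes from I^A i × I^B I^B give offspring ABO genotypes I^A I^B, I^B i, i.e. phenotypes B, AB.
Rh cross -/- × +/+ → phenotypes Rh+.
Combining independently: B+, AB+.

B+, AB+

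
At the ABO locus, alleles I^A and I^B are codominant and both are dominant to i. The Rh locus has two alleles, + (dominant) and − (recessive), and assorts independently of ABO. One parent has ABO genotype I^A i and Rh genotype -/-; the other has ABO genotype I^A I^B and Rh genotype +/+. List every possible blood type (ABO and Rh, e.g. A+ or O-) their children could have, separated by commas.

A+, B+, AB+

Gametes from I^A i × I^A I^B give offspring ABO genotypes I^A I^A, I^A I^B, I^A i, I^B i, i.e. phenotypes A, B, AB.
Rh cross -/- × +/+ → phenotypes Rh+.
Combining independently: A+, B+, AB+.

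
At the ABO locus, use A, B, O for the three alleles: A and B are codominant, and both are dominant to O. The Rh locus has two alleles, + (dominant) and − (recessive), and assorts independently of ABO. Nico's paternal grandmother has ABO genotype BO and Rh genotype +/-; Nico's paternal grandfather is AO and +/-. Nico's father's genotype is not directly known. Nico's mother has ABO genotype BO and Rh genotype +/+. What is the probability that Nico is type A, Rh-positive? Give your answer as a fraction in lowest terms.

1/8

Nico's father's ABO genotype from BO × AO: 1/4 AB, 1/4 AO, 1/4 BO, 1/4 OO.
Crossing each possibility with the mother BO and summing P(type A): 1/4·1/4 + 1/4·1/4 + 1/4·0 + 1/4·0 = 1/8.
Similarly for Rh via the father's Rh distribution: P(Rh+) = 1.
Independent loci: 1/8 × 1 = 1/8.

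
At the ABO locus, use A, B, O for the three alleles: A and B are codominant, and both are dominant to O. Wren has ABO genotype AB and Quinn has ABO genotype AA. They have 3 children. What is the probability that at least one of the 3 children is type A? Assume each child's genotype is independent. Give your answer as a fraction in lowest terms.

7/8

ABO cross AB × AA → 1/2 A, 1/2 AB.
So P(type A) = 1/2 per child.
P(none) = (1/2)^3 = 1/8; P(at least one) = 1 − 1/8 = 7/8.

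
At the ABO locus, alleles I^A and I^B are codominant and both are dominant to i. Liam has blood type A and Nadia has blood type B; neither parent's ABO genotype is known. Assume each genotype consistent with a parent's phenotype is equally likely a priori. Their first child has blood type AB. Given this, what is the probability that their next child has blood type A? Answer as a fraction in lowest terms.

5/36

Possible genotypes: Liam ∈ {I^A I^A, I^A i}; Nadia ∈ {I^B I^B, I^B i}.
Weight each parental genotype pair by prior × P(type-AB child):
  I^A I^A × I^B I^B: posterior weight 4/9; P(next child type A) = 0.
  I^A I^A × I^B i: posterior weight 2/9; P(next child type A) = 1/2.
  I^A i × I^B I^B: posterior weight 2/9; P(next child type A) = 0.
  I^A i × I^B i: posterior weight 1/9; P(next child type A) = 1/4.
Weighted sum = 5/36.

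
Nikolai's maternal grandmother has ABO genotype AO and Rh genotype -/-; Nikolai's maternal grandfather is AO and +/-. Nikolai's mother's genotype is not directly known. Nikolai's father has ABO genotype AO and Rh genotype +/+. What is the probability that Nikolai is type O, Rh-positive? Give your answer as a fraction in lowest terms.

1/4

Nikolai's mother's ABO genotype from AO × AO: 1/4 AA, 1/2 AO, 1/4 OO.
Crossing each possibility with the father AO and summing P(type O): 1/4·0 + 1/2·1/4 + 1/4·1/2 = 1/4.
Similarly for Rh via the mother's Rh distribution: P(Rh+) = 1.
Independent loci: 1/4 × 1 = 1/4.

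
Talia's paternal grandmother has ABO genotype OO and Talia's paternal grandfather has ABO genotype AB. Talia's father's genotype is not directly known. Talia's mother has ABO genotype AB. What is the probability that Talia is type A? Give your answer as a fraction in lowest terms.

Talia's father's ABO genotype from OO × AB: 1/2 AO, 1/2 BO.
Crossing each possibility with the mother AB and summing P(type A): 1/2·1/2 + 1/2·1/4 = 3/8.

3/8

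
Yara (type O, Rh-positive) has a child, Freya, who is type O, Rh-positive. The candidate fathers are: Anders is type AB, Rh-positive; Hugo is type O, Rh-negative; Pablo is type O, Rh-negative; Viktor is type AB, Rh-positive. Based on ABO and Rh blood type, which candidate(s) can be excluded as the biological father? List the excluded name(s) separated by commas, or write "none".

Anders, Viktor

A candidate is excluded only if no genotype consistent with his phenotype could produce a type O, Rh-positive child with a type O, Rh-positive mother.
Anders (type AB, Rh+): no genotype consistent with that phenotype can produce a type-O Rh+ child with a type-O mother.
Viktor (type AB, Rh+): no genotype consistent with that phenotype can produce a type-O Rh+ child with a type-O mother.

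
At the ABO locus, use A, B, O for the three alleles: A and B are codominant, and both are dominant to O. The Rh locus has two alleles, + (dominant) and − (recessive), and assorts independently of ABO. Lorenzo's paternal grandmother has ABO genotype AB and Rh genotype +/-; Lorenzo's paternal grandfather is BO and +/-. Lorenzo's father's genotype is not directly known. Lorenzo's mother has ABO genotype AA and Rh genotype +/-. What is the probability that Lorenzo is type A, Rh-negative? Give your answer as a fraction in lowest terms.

1/8

Lorenzo's father's ABO genotype from AB × BO: 1/4 AB, 1/4 AO, 1/4 BB, 1/4 BO.
Crossing each possibility with the mother AA and summing P(type A): 1/4·1/2 + 1/4·1 + 1/4·0 + 1/4·1/2 = 1/2.
Similarly for Rh via the father's Rh distribution: P(Rh-) = 1/4.
Independent loci: 1/2 × 1/4 = 1/8.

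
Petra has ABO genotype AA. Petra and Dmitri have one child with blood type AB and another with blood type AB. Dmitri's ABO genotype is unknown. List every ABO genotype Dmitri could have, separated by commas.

AB, BB, BO

For each candidate genotype of Dmitri, check whether crossing it with AA can produce every observed child phenotype.
  AA → possible child types {A} ✗
  AB → possible child types {A, AB} ✓
  AO → possible child types {A} ✗
  BB → possible child types {AB} ✓
  BO → possible child types {A, AB} ✓
  OO → possible child types {A} ✗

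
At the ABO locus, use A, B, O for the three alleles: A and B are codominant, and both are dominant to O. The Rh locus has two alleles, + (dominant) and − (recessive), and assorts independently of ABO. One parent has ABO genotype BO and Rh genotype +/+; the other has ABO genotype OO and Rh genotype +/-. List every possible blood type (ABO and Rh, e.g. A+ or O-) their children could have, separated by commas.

Gametes from BO × OO give offspring ABO genotypes BO, OO, i.e. phenotypes O, B.
Rh cross +/+ × +/- → phenotypes Rh+.
Combining independently: O+, B+.

O+, B+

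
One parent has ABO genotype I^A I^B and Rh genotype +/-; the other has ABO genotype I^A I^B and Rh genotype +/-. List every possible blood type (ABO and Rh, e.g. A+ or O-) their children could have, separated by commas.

A+, A-, B+, B-, AB+, AB-

Gametes from I^A I^B × I^A I^B give offspring ABO genotypes I^A I^A, I^A I^B, I^B I^B, i.e. phenotypes A, B, AB.
Rh cross +/- × +/- → phenotypes Rh+, Rh-.
Combining independently: A+, A-, B+, B-, AB+, AB-.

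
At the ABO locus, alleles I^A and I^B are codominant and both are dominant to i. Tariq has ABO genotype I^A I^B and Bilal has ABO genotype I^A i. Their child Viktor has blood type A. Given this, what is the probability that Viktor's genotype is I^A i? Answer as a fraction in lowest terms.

1/2

Cross I^A I^B × I^A i → 1/4 I^A I^A, 1/4 I^A I^B, 1/4 I^A i, 1/4 I^B i.
Type-A genotypes among offspring: I^A I^A (1/4), I^A i (1/4); total 1/2.
P(I^A i | type A) = (1/4) / (1/2) = 1/2.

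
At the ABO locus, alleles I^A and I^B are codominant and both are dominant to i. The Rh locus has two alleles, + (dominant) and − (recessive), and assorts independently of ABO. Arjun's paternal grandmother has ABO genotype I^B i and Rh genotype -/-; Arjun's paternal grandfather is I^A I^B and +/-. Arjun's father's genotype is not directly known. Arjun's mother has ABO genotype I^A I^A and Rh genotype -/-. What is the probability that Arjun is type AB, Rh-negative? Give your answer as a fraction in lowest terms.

Arjun's father's ABO genotype from I^B i × I^A I^B: 1/4 I^A I^B, 1/4 I^A i, 1/4 I^B I^B, 1/4 I^B i.
Crossing each possibility with the mother I^A I^A and summing P(type AB): 1/4·1/2 + 1/4·0 + 1/4·1 + 1/4·1/2 = 1/2.
Similarly for Rh via the father's Rh distribution: P(Rh-) = 3/4.
Independent loci: 1/2 × 3/4 = 3/8.

3/8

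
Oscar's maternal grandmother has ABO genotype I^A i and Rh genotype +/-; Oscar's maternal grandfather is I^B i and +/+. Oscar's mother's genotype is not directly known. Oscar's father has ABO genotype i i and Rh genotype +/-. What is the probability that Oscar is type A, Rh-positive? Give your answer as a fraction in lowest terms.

Oscar's mother's ABO genotype from I^A i × I^B i: 1/4 I^A I^B, 1/4 I^A i, 1/4 I^B i, 1/4 i i.
Crossing each possibility with the father i i and summing P(type A): 1/4·1/2 + 1/4·1/2 + 1/4·0 + 1/4·0 = 1/4.
Similarly for Rh via the mother's Rh distribution: P(Rh+) = 7/8.
Independent loci: 1/4 × 7/8 = 7/32.

7/32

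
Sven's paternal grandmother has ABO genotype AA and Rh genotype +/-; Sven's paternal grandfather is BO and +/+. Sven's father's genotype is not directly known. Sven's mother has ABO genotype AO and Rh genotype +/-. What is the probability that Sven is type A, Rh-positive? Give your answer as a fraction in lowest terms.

Sven's father's ABO genotype from AA × BO: 1/2 AB, 1/2 AO.
Crossing each possibility with the mother AO and summing P(type A): 1/2·1/2 + 1/2·3/4 = 5/8.
Similarly for Rh via the father's Rh distribution: P(Rh+) = 7/8.
Independent loci: 5/8 × 7/8 = 35/64.

35/64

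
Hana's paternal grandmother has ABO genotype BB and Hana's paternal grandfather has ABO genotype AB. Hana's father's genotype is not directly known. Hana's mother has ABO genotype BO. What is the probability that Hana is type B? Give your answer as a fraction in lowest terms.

Hana's father's ABO genotype from BB × AB: 1/2 AB, 1/2 BB.
Crossing each possibility with the mother BO and summing P(type B): 1/2·1/2 + 1/2·1 = 3/4.

3/4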